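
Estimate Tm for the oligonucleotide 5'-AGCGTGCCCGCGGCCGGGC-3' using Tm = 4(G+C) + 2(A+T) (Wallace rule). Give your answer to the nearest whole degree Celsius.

72°C

Base counts: A=1, T=1, G=9, C=8 (length 19).
Tm = 2·(1+1) + 4·(9+8) = 2·2 + 4·17 = 4 + 68 = 72°C.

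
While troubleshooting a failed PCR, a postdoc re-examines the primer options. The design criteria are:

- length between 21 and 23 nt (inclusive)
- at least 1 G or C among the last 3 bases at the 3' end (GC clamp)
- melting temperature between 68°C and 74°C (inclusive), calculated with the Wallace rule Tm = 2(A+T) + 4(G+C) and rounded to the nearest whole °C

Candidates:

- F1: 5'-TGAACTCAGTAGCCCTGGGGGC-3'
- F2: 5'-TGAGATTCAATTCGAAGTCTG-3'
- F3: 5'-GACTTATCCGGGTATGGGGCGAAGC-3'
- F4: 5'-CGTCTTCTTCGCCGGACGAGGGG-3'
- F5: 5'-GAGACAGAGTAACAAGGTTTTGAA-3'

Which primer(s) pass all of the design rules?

F1 (22 nt, A=4 T=4 G=8 C=6): length 22 ✓; 3' end GGC has 3 G/C ✓; Tm = 2·8 + 4·14 = 72°C ✓ — passes.
F2 (21 nt, A=6 T=7 G=5 C=3): length 21 ✓; 3' end CTG has 2 G/C ✓; Tm = 2·13 + 4·8 = 58°C, outside 68–74°C ✗ — fails.
F3 (25 nt, A=5 T=5 G=10 C=5): length 25, outside 21–23 ✗; 3' end AGC has 2 G/C ✓; Tm = 2·10 + 4·15 = 80°C, outside 68–74°C ✗ — fails.
F4 (23 nt, A=2 T=5 G=9 C=7): length 23 ✓; 3' end GGG has 3 G/C ✓; Tm = 2·7 + 4·16 = 78°C, outside 68–74°C ✗ — fails.
F5 (24 nt, A=10 T=5 G=7 C=2): length 24, outside 21–23 ✗; 3' end GAA has 1 G/C ✓; Tm = 2·15 + 4·9 = 66°C, outside 68–74°C ✗ — fails.

F1 only.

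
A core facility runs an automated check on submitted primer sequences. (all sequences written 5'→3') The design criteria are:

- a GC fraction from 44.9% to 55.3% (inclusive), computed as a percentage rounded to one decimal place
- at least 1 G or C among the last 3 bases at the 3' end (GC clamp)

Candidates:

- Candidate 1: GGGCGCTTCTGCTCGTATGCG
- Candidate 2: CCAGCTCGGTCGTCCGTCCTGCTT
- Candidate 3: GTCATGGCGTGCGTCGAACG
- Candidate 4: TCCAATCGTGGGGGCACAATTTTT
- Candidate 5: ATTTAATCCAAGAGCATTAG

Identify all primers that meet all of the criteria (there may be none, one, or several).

None of the candidates satisfy all criteria.

Candidate 1 (21 nt, A=1 T=6 G=8 C=6): GC 14/21 = 66.7%, outside 44.9–55.3% ✗; 3' end GCG has 3 G/C ✓ — fails.
Candidate 2 (24 nt, A=1 T=7 G=6 C=10): GC 16/24 = 66.7%, outside 44.9–55.3% ✗; 3' end CTT has 1 G/C ✓ — fails.
Candidate 3 (20 nt, A=3 T=4 G=8 C=5): GC 13/20 = 65.0%, outside 44.9–55.3% ✗; 3' end ACG has 2 G/C ✓ — fails.
Candidate 4 (24 nt, A=5 T=8 G=6 C=5): GC 11/24 = 45.8% ✓; 3' end TTT has 0 G/C, need ≥1 ✗ — fails.
Candidate 5 (20 nt, A=8 T=6 G=3 C=3): GC 6/20 = 30.0%, outside 44.9–55.3% ✗; 3' end TAG has 1 G/C ✓ — fails.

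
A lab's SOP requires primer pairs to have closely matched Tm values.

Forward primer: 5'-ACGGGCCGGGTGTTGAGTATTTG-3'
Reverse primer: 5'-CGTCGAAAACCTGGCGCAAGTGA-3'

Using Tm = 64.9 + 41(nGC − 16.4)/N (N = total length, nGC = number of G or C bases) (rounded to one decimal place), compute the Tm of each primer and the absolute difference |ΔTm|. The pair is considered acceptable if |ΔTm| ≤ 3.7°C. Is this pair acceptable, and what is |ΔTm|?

Forward: G+C = 13, N = 23 → Tm = 64.9 + 41·(13 − 16.4)/23 = 58.8°C.
Reverse: G+C = 13, N = 23 → Tm = 64.9 + 41·(13 − 16.4)/23 = 58.8°C.
|ΔTm| = |58.8 − 58.8| = 0.0°C, ≤ 3.7°C.

|ΔTm| = 0.0°C; the pair is acceptable.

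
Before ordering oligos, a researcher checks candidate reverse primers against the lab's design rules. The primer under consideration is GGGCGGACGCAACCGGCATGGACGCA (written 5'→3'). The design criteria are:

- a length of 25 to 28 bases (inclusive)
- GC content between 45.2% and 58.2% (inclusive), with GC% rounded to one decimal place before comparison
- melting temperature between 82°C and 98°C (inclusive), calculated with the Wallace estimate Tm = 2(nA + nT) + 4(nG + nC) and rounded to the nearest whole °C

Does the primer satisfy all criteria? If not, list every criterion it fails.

Base counts: A=6, T=1, G=11, C=8 (length 26).
length: length 26 ✓
GC content: GC 19/26 = 73.1%, outside 45.2–58.2% ✗
Tm: Tm = 2·7 + 4·19 = 90°C ✓

Fails: GC content.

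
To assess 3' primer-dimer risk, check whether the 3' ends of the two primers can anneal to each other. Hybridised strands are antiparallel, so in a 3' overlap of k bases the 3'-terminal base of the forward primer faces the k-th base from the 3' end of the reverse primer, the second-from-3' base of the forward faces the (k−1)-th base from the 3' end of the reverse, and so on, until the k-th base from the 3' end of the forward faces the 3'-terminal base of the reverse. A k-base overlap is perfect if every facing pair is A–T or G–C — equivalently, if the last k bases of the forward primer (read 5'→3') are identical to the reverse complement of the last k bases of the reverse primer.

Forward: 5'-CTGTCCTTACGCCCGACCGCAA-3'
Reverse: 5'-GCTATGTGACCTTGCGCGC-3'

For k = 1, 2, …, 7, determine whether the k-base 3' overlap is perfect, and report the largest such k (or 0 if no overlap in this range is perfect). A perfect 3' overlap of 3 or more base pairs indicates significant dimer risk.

Last 7 bases (5'→3') — forward …ACCGCAA, reverse …TGCGCGC.
Reverse complement of the reverse primer's last 7 bases: GCGCGCA; its first k bases are the reverse complement of the reverse primer's last k bases, so a perfect k-base overlap needs the forward primer's last k bases to equal them.
Comparing (forward last k vs required): k=1: A vs G ✗; k=2: AA vs GC ✗; k=3: CAA vs GCG ✗; k=4: GCAA vs GCGC ✗; k=5: CGCAA vs GCGCG ✗; k=6: CCGCAA vs GCGCGC ✗; k=7: ACCGCAA vs GCGCGCA ✗.
No overlap length from 1 to 7 is perfect, so the longest perfect 3' overlap is 0.

Longest perfect overlap: 0 complementary base pairs; below the dimer-risk threshold (threshold 3).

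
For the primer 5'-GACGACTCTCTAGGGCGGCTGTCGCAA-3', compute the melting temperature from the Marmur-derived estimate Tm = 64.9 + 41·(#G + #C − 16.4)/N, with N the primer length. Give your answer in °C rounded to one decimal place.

65.8°C

Base counts: A=5, T=5, G=9, C=8; G+C = 17, N = 27.
Tm = 64.9 + 41·(17 − 16.4)/27 = 64.9 + 24.60/27 = 65.8°C.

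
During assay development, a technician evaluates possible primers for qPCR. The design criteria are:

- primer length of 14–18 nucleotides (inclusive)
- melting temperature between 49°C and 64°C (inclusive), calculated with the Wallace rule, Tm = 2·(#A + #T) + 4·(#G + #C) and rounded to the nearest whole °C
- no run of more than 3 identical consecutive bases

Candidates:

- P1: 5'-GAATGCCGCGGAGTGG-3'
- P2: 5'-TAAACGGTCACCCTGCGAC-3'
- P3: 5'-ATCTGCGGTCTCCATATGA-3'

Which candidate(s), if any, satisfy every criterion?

P1 (16 nt, A=3 T=2 G=8 C=3): length 16 ✓; Tm = 2·5 + 4·11 = 54°C ✓; longest run = 2 ✓ — passes.
P2 (19 nt, A=5 T=3 G=4 C=7): length 19, outside 14–18 ✗; Tm = 2·8 + 4·11 = 60°C ✓; longest run = 3 ✓ — fails.
P3 (19 nt, A=4 T=6 G=4 C=5): length 19, outside 14–18 ✗; Tm = 2·10 + 4·9 = 56°C ✓; longest run = 2 ✓ — fails.

P1 only.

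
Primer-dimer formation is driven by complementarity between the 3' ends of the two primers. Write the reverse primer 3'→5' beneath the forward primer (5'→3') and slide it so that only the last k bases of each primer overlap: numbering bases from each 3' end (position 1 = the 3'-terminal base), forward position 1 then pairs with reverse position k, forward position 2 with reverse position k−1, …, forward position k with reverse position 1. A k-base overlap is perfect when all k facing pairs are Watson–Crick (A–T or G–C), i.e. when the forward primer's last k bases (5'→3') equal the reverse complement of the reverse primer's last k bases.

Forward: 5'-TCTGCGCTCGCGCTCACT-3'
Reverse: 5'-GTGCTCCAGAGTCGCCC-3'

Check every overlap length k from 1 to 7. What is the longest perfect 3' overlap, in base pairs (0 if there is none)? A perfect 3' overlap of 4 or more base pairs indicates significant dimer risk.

Longest perfect overlap: 0 complementary base pairs; below the dimer-risk threshold (threshold 4).

Last 7 bases (5'→3') — forward …GCTCACT, reverse …GTCGCCC.
Reverse complement of the reverse primer's last 7 bases: GGGCGAC; its first k bases are the reverse complement of the reverse primer's last k bases, so a perfect k-base overlap needs the forward primer's last k bases to equal them.
Comparing (forward last k vs required): k=1: T vs G ✗; k=2: CT vs GG ✗; k=3: ACT vs GGG ✗; k=4: CACT vs GGGC ✗; k=5: TCACT vs GGGCG ✗; k=6: CTCACT vs GGGCGA ✗; k=7: GCTCACT vs GGGCGAC ✗.
No overlap length from 1 to 7 is perfect, so the longest perfect 3' overlap is 0.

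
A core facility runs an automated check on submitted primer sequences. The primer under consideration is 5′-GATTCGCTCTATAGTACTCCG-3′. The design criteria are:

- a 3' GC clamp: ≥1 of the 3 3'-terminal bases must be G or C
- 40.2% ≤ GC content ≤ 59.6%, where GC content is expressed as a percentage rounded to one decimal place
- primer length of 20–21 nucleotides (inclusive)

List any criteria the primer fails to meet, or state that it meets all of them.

Meets all criteria.

Base counts: A=4, T=7, G=4, C=6 (length 21).
GC clamp: 3' end CCG has 3 G/C ✓
GC content: GC 10/21 = 47.6% ✓
length: length 21 ✓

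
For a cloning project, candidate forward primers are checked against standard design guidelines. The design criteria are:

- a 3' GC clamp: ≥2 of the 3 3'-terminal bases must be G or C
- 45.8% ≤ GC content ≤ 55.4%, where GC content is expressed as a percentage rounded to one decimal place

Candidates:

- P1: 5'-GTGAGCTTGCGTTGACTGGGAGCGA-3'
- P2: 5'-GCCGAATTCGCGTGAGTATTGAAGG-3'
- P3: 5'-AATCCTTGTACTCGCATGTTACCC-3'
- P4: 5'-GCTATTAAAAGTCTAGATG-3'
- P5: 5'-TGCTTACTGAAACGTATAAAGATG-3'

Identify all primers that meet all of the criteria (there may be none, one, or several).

P1 (25 nt, A=4 T=6 G=11 C=4): 3' end CGA has 2 G/C ✓; GC 15/25 = 60.0%, outside 45.8–55.4% ✗ — fails.
P2 (25 nt, A=6 T=6 G=9 C=4): 3' end AGG has 2 G/C ✓; GC 13/25 = 52.0% ✓ — passes.
P3 (24 nt, A=5 T=8 G=3 C=8): 3' end CCC has 3 G/C ✓; GC 11/24 = 45.8% ✓ — passes.
P4 (19 nt, A=7 T=6 G=4 C=2): 3' end ATG has 1 G/C, need ≥2 ✗; GC 6/19 = 31.6%, outside 45.8–55.4% ✗ — fails.
P5 (24 nt, A=9 T=7 G=5 C=3): 3' end ATG has 1 G/C, need ≥2 ✗; GC 8/24 = 33.3%, outside 45.8–55.4% ✗ — fails.

P2 and P3.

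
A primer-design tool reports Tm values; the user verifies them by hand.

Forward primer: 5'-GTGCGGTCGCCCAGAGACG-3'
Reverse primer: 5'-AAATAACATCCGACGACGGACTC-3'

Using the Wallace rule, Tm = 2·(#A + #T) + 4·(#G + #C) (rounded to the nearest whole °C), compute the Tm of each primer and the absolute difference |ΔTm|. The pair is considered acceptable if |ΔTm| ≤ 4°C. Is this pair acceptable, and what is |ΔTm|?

|ΔTm| = 2°C; the pair is acceptable.

Forward: A=3 T=2 G=8 C=6 → Tm = 2·5 + 4·14 = 66°C.
Reverse: A=9 T=3 G=4 C=7 → Tm = 2·12 + 4·11 = 68°C.
|ΔTm| = |66 − 68| = 2°C, ≤ 4°C.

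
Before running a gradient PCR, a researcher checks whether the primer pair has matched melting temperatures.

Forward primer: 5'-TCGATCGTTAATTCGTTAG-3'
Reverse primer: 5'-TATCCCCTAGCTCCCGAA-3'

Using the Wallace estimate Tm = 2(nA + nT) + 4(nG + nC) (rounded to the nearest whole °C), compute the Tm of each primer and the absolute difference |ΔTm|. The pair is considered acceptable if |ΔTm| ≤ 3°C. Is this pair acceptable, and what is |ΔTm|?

Forward: A=4 T=8 G=4 C=3 → Tm = 2·12 + 4·7 = 52°C.
Reverse: A=4 T=4 G=2 C=8 → Tm = 2·8 + 4·10 = 56°C.
|ΔTm| = |52 − 56| = 4°C, > 3°C.

|ΔTm| = 4°C; the pair is not acceptable.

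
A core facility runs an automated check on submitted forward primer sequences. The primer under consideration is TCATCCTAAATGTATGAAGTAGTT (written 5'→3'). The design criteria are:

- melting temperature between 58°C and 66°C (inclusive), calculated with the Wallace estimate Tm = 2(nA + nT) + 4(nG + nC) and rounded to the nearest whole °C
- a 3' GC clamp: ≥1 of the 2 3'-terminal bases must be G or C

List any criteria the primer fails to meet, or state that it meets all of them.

Fails: GC clamp.

Base counts: A=8, T=9, G=4, C=3 (length 24).
Tm: Tm = 2·17 + 4·7 = 62°C ✓
GC clamp: 3' end TT has 0 G/C, need ≥1 ✗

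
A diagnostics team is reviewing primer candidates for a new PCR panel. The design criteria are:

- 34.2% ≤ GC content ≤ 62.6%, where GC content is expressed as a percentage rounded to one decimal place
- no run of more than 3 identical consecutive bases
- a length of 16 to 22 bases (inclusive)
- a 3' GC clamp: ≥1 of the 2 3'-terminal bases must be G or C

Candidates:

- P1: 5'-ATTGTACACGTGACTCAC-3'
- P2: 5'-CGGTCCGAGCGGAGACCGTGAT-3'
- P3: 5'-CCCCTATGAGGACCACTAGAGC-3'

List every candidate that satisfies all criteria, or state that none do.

P1 only.

P1 (18 nt, A=5 T=5 G=3 C=5): GC 8/18 = 44.4% ✓; longest run = 2 ✓; length 18 ✓; 3' end AC has 1 G/C ✓ — passes.
P2 (22 nt, A=4 T=3 G=9 C=6): GC 15/22 = 68.2%, outside 34.2–62.6% ✗; longest run = 2 ✓; length 22 ✓; 3' end AT has 0 G/C, need ≥1 ✗ — fails.
P3 (22 nt, A=6 T=3 G=5 C=8): GC 13/22 = 59.1% ✓; longest run = 4, exceeds 3 ✗; length 22 ✓; 3' end GC has 2 G/C ✓ — fails.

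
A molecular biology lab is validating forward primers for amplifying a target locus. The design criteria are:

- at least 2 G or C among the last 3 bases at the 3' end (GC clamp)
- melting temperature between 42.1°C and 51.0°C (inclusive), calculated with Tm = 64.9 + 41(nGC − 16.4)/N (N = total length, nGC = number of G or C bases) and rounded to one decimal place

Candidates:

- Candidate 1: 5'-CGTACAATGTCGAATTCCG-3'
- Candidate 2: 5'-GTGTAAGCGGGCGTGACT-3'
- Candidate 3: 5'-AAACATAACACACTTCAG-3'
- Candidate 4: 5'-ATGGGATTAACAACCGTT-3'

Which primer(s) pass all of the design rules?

Candidate 1 (19 nt, A=5 T=5 G=4 C=5): 3' end CCG has 3 G/C ✓; Tm = 64.9 + 41·(9 − 16.4)/19 = 48.9°C ✓ — passes.
Candidate 2 (18 nt, A=3 T=4 G=8 C=3): 3' end ACT has 1 G/C, need ≥2 ✗; Tm = 64.9 + 41·(11 − 16.4)/18 = 52.6°C, outside 42.1–51.0°C ✗ — fails.
Candidate 3 (18 nt, A=9 T=3 G=1 C=5): 3' end CAG has 2 G/C ✓; Tm = 64.9 + 41·(6 − 16.4)/18 = 41.2°C, outside 42.1–51.0°C ✗ — fails.
Candidate 4 (18 nt, A=6 T=5 G=4 C=3): 3' end GTT has 1 G/C, need ≥2 ✗; Tm = 64.9 + 41·(7 − 16.4)/18 = 43.5°C ✓ — fails.

Candidate 1 only.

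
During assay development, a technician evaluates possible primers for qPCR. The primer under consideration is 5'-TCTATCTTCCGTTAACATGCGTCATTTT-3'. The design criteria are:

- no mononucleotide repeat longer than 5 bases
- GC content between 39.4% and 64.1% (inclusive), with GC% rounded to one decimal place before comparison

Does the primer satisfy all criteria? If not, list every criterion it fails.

Base counts: A=5, T=13, G=3, C=7 (length 28).
homopolymer run: longest run = 4 ✓
GC content: GC 10/28 = 35.7%, outside 39.4–64.1% ✗

Fails: GC content.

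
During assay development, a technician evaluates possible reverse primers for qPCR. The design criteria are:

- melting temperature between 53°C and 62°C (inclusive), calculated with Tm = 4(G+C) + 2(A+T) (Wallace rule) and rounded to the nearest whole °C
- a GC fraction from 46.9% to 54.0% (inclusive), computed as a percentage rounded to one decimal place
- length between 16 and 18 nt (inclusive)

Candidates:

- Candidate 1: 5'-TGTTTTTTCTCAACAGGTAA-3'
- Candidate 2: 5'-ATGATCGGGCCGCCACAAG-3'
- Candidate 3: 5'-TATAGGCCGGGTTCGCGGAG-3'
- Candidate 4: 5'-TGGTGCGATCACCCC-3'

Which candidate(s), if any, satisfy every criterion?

Candidate 1 (20 nt, A=5 T=9 G=3 C=3): Tm = 2·14 + 4·6 = 52°C, outside 53–62°C ✗; GC 6/20 = 30.0%, outside 46.9–54.0% ✗; length 20, outside 16–18 ✗ — fails.
Candidate 2 (19 nt, A=5 T=2 G=6 C=6): Tm = 2·7 + 4·12 = 62°C ✓; GC 12/19 = 63.2%, outside 46.9–54.0% ✗; length 19, outside 16–18 ✗ — fails.
Candidate 3 (20 nt, A=3 T=4 G=9 C=4): Tm = 2·7 + 4·13 = 66°C, outside 53–62°C ✗; GC 13/20 = 65.0%, outside 46.9–54.0% ✗; length 20, outside 16–18 ✗ — fails.
Candidate 4 (15 nt, A=2 T=3 G=4 C=6): Tm = 2·5 + 4·10 = 50°C, outside 53–62°C ✗; GC 10/15 = 66.7%, outside 46.9–54.0% ✗; length 15, outside 16–18 ✗ — fails.

None of the candidates satisfy all criteria.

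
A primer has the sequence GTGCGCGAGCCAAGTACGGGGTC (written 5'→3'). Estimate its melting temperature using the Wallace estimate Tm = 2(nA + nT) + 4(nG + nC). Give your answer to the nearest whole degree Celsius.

Base counts: A=4, T=3, G=10, C=6 (length 23).
Tm = 2·(4+3) + 4·(10+6) = 2·7 + 4·16 = 14 + 64 = 78°C.

78°C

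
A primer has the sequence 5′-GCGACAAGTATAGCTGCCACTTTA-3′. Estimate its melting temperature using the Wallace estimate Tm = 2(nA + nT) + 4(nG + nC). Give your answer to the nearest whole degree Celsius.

70°C

Base counts: A=7, T=6, G=5, C=6 (length 24).
Tm = 2·(7+6) + 4·(5+6) = 2·13 + 4·11 = 26 + 44 = 70°C.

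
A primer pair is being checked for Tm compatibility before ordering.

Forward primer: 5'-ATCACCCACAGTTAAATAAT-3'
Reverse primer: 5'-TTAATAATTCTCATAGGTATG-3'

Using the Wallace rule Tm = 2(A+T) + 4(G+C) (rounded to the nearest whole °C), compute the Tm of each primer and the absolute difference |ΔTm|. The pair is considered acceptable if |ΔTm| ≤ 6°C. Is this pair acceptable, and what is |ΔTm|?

|ΔTm| = 0°C; the pair is acceptable.

Forward: A=9 T=5 G=1 C=5 → Tm = 2·14 + 4·6 = 52°C.
Reverse: A=7 T=9 G=3 C=2 → Tm = 2·16 + 4·5 = 52°C.
|ΔTm| = |52 − 52| = 0°C, ≤ 6°C.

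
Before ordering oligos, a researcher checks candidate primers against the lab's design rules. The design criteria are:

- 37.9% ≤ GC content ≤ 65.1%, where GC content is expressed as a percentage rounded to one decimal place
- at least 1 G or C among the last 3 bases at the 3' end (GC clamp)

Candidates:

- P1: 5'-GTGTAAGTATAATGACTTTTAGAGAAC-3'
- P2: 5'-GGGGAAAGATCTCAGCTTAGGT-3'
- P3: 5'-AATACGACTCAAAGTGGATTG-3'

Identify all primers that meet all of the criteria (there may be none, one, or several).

P2 and P3.

P1 (27 nt, A=10 T=9 G=6 C=2): GC 8/27 = 29.6%, outside 37.9–65.1% ✗; 3' end AAC has 1 G/C ✓ — fails.
P2 (22 nt, A=6 T=5 G=8 C=3): GC 11/22 = 50.0% ✓; 3' end GGT has 2 G/C ✓ — passes.
P3 (21 nt, A=8 T=5 G=5 C=3): GC 8/21 = 38.1% ✓; 3' end TTG has 1 G/C ✓ — passes.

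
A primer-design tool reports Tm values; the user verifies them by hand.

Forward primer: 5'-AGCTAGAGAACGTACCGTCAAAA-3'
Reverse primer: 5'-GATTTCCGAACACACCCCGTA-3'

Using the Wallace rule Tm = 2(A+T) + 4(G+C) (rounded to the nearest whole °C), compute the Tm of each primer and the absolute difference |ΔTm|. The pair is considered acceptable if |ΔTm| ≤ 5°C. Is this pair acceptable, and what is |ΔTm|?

Forward: A=10 T=3 G=5 C=5 → Tm = 2·13 + 4·10 = 66°C.
Reverse: A=6 T=4 G=3 C=8 → Tm = 2·10 + 4·11 = 64°C.
|ΔTm| = |66 − 64| = 2°C, ≤ 5°C.

|ΔTm| = 2°C; the pair is acceptable.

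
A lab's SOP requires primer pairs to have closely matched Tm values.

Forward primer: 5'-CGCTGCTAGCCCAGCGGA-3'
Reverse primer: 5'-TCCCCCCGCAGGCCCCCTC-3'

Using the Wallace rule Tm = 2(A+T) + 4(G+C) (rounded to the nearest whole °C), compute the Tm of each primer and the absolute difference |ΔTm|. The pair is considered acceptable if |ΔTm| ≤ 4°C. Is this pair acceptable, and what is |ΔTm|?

|ΔTm| = 8°C; the pair is not acceptable.

Forward: A=3 T=2 G=6 C=7 → Tm = 2·5 + 4·13 = 62°C.
Reverse: A=1 T=2 G=3 C=13 → Tm = 2·3 + 4·16 = 70°C.
|ΔTm| = |62 − 70| = 8°C, > 4°C.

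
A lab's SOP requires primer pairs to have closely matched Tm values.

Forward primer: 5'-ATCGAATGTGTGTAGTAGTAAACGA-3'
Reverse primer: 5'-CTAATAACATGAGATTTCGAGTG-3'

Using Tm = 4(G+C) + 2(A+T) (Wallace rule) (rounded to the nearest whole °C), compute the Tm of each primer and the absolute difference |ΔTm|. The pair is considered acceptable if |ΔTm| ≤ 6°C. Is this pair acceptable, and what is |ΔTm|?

|ΔTm| = 6°C; the pair is acceptable.

Forward: A=9 T=7 G=7 C=2 → Tm = 2·16 + 4·9 = 68°C.
Reverse: A=8 T=7 G=5 C=3 → Tm = 2·15 + 4·8 = 62°C.
|ΔTm| = |68 − 62| = 6°C, ≤ 6°C.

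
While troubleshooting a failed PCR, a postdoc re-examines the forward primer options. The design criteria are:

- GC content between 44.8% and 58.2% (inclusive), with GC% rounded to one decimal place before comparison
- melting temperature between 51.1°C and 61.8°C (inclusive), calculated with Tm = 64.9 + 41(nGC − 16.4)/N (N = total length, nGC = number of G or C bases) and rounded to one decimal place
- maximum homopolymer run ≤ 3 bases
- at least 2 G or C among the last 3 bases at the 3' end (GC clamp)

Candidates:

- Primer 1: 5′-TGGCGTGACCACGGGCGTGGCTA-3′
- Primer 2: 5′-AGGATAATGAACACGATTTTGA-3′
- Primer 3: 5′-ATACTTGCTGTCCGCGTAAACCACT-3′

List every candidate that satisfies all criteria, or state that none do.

Primer 1 (23 nt, A=3 T=4 G=10 C=6): GC 16/23 = 69.6%, outside 44.8–58.2% ✗; Tm = 64.9 + 41·(16 − 16.4)/23 = 64.2°C, outside 51.1–61.8°C ✗; longest run = 3 ✓; 3' end CTA has 1 G/C, need ≥2 ✗ — fails.
Primer 2 (22 nt, A=9 T=6 G=5 C=2): GC 7/22 = 31.8%, outside 44.8–58.2% ✗; Tm = 64.9 + 41·(7 − 16.4)/22 = 47.4°C, outside 51.1–61.8°C ✗; longest run = 4, exceeds 3 ✗; 3' end TGA has 1 G/C, need ≥2 ✗ — fails.
Primer 3 (25 nt, A=6 T=7 G=4 C=8): GC 12/25 = 48.0% ✓; Tm = 64.9 + 41·(12 − 16.4)/25 = 57.7°C ✓; longest run = 3 ✓; 3' end ACT has 1 G/C, need ≥2 ✗ — fails.

None of the candidates satisfy all criteria.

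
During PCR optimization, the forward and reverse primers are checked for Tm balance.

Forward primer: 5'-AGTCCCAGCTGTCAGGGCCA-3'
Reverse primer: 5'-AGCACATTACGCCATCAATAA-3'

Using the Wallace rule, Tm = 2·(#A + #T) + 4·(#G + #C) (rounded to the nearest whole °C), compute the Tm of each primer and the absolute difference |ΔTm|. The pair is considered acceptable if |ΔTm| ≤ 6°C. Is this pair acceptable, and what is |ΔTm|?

|ΔTm| = 8°C; the pair is not acceptable.

Forward: A=4 T=3 G=6 C=7 → Tm = 2·7 + 4·13 = 66°C.
Reverse: A=9 T=4 G=2 C=6 → Tm = 2·13 + 4·8 = 58°C.
|ΔTm| = |66 − 58| = 8°C, > 6°C.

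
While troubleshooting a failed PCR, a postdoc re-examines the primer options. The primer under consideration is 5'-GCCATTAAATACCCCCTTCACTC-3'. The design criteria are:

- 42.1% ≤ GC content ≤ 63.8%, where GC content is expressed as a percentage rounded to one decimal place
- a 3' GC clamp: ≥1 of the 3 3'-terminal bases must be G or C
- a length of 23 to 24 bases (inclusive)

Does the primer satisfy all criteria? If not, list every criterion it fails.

Base counts: A=6, T=6, G=1, C=10 (length 23).
GC content: GC 11/23 = 47.8% ✓
GC clamp: 3' end CTC has 2 G/C ✓
length: length 23 ✓

Meets all criteria.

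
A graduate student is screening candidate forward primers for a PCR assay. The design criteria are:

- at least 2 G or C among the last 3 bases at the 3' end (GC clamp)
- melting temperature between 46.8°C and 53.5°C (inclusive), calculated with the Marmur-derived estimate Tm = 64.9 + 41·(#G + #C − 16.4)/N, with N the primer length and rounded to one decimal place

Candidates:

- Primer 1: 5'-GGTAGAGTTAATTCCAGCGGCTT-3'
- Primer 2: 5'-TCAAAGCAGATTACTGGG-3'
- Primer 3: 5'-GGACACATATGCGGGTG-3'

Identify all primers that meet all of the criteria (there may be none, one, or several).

Primer 3 only.

Primer 1 (23 nt, A=5 T=7 G=7 C=4): 3' end CTT has 1 G/C, need ≥2 ✗; Tm = 64.9 + 41·(11 − 16.4)/23 = 55.3°C, outside 46.8–53.5°C ✗ — fails.
Primer 2 (18 nt, A=6 T=4 G=5 C=3): 3' end GGG has 3 G/C ✓; Tm = 64.9 + 41·(8 − 16.4)/18 = 45.8°C, outside 46.8–53.5°C ✗ — fails.
Primer 3 (17 nt, A=4 T=3 G=7 C=3): 3' end GTG has 2 G/C ✓; Tm = 64.9 + 41·(10 − 16.4)/17 = 49.5°C ✓ — passes.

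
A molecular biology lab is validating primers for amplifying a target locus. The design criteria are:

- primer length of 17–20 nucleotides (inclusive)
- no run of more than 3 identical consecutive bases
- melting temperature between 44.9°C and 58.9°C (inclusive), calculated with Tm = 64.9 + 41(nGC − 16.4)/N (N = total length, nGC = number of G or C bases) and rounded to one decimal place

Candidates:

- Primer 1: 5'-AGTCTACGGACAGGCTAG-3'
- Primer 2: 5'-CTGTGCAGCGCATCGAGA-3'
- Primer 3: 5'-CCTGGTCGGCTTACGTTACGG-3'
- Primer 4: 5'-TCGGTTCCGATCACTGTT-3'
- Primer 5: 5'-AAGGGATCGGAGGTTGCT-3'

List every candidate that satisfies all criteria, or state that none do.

Primer 1, Primer 2, Primer 4 and Primer 5.

Primer 1 (18 nt, A=5 T=3 G=6 C=4): length 18 ✓; longest run = 2 ✓; Tm = 64.9 + 41·(10 − 16.4)/18 = 50.3°C ✓ — passes.
Primer 2 (18 nt, A=4 T=3 G=6 C=5): length 18 ✓; longest run = 1 ✓; Tm = 64.9 + 41·(11 − 16.4)/18 = 52.6°C ✓ — passes.
Primer 3 (21 nt, A=2 T=6 G=7 C=6): length 21, outside 17–20 ✗; longest run = 2 ✓; Tm = 64.9 + 41·(13 − 16.4)/21 = 58.3°C ✓ — fails.
Primer 4 (18 nt, A=2 T=7 G=4 C=5): length 18 ✓; longest run = 2 ✓; Tm = 64.9 + 41·(9 − 16.4)/18 = 48.0°C ✓ — passes.
Primer 5 (18 nt, A=4 T=4 G=8 C=2): length 18 ✓; longest run = 3 ✓; Tm = 64.9 + 41·(10 − 16.4)/18 = 50.3°C ✓ — passes.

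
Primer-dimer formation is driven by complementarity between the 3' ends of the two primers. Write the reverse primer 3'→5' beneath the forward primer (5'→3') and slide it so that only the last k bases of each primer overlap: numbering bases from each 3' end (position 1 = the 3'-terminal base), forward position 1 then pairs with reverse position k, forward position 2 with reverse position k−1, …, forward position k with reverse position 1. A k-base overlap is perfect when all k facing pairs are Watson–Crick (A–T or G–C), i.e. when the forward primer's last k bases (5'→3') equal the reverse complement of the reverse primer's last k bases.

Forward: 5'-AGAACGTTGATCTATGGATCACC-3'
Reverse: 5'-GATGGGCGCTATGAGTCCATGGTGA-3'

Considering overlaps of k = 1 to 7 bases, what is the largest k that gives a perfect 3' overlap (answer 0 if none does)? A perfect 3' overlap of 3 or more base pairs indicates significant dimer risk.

Last 7 bases (5'→3') — forward …GATCACC, reverse …ATGGTGA.
Reverse complement of the reverse primer's last 7 bases: TCACCAT; its first k bases are the reverse complement of the reverse primer's last k bases, so a perfect k-base overlap needs the forward primer's last k bases to equal them.
Comparing (forward last k vs required): k=1: C vs T ✗; k=2: CC vs TC ✗; k=3: ACC vs TCA ✗; k=4: CACC vs TCAC ✗; k=5: TCACC vs TCACC ✓; k=6: ATCACC vs TCACCA ✗; k=7: GATCACC vs TCACCAT ✗.
Only k = 5 is perfect, so the longest perfect 3' overlap is 5.

Longest perfect overlap: 5 complementary base pairs; significant dimer risk (threshold 3).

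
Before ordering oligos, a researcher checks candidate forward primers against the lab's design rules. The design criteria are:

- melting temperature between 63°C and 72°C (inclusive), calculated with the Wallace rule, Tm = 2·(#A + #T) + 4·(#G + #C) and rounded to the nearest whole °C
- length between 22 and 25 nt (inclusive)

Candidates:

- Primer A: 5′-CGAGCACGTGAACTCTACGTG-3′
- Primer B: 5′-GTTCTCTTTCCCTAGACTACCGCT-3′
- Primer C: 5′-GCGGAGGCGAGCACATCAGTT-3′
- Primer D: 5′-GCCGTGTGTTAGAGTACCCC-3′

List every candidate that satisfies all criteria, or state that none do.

Primer A (21 nt, A=5 T=4 G=6 C=6): Tm = 2·9 + 4·12 = 66°C ✓; length 21, outside 22–25 ✗ — fails.
Primer B (24 nt, A=3 T=9 G=3 C=9): Tm = 2·12 + 4·12 = 72°C ✓; length 24 ✓ — passes.
Primer C (21 nt, A=5 T=3 G=8 C=5): Tm = 2·8 + 4·13 = 68°C ✓; length 21, outside 22–25 ✗ — fails.
Primer D (20 nt, A=3 T=5 G=6 C=6): Tm = 2·8 + 4·12 = 64°C ✓; length 20, outside 22–25 ✗ — fails.

Primer B only.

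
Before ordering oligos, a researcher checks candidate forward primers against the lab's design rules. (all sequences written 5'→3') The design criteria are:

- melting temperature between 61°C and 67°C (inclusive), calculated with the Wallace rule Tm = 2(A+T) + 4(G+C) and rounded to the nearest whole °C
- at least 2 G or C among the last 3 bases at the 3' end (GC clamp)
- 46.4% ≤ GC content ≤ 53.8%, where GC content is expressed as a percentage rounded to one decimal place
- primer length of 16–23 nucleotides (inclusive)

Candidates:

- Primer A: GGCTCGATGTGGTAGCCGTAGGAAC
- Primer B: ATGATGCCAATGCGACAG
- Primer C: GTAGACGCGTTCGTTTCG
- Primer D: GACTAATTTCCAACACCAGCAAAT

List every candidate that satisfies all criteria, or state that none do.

Primer A (25 nt, A=5 T=5 G=10 C=5): Tm = 2·10 + 4·15 = 80°C, outside 61–67°C ✗; 3' end AAC has 1 G/C, need ≥2 ✗; GC 15/25 = 60.0%, outside 46.4–53.8% ✗; length 25, outside 16–23 ✗ — fails.
Primer B (18 nt, A=6 T=3 G=5 C=4): Tm = 2·9 + 4·9 = 54°C, outside 61–67°C ✗; 3' end CAG has 2 G/C ✓; GC 9/18 = 50.0% ✓; length 18 ✓ — fails.
Primer C (18 nt, A=2 T=6 G=6 C=4): Tm = 2·8 + 4·10 = 56°C, outside 61–67°C ✗; 3' end TCG has 2 G/C ✓; GC 10/18 = 55.6%, outside 46.4–53.8% ✗; length 18 ✓ — fails.
Primer D (24 nt, A=10 T=5 G=2 C=7): Tm = 2·15 + 4·9 = 66°C ✓; 3' end AAT has 0 G/C, need ≥2 ✗; GC 9/24 = 37.5%, outside 46.4–53.8% ✗; length 24, outside 16–23 ✗ — fails.

None of the candidates satisfy all criteria.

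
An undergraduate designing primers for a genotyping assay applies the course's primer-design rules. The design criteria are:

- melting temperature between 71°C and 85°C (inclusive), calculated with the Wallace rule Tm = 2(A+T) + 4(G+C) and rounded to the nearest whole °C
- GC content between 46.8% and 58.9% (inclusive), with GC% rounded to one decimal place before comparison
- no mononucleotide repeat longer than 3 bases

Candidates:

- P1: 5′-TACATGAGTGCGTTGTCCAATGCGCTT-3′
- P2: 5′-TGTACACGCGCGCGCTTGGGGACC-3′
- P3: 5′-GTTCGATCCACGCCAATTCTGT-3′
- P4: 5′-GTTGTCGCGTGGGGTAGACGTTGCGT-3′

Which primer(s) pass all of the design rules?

P1 only.

P1 (27 nt, A=5 T=9 G=7 C=6): Tm = 2·14 + 4·13 = 80°C ✓; GC 13/27 = 48.1% ✓; longest run = 2 ✓ — passes.
P2 (24 nt, A=3 T=4 G=9 C=8): Tm = 2·7 + 4·17 = 82°C ✓; GC 17/24 = 70.8%, outside 46.8–58.9% ✗; longest run = 4, exceeds 3 ✗ — fails.
P3 (22 nt, A=4 T=7 G=4 C=7): Tm = 2·11 + 4·11 = 66°C, outside 71–85°C ✗; GC 11/22 = 50.0% ✓; longest run = 2 ✓ — fails.
P4 (26 nt, A=2 T=8 G=12 C=4): Tm = 2·10 + 4·16 = 84°C ✓; GC 16/26 = 61.5%, outside 46.8–58.9% ✗; longest run = 4, exceeds 3 ✗ — fails.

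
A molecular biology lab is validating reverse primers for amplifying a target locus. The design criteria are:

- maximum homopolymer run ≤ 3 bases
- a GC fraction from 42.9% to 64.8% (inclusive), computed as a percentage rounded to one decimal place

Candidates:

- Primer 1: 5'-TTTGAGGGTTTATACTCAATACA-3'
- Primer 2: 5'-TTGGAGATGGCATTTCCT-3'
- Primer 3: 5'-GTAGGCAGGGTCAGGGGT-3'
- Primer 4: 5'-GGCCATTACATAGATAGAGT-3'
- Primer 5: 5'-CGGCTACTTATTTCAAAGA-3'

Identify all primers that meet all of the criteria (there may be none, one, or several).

Primer 2 only.

Primer 1 (23 nt, A=7 T=9 G=4 C=3): longest run = 3 ✓; GC 7/23 = 30.4%, outside 42.9–64.8% ✗ — fails.
Primer 2 (18 nt, A=3 T=7 G=5 C=3): longest run = 3 ✓; GC 8/18 = 44.4% ✓ — passes.
Primer 3 (18 nt, A=3 T=3 G=10 C=2): longest run = 4, exceeds 3 ✗; GC 12/18 = 66.7%, outside 42.9–64.8% ✗ — fails.
Primer 4 (20 nt, A=7 T=5 G=5 C=3): longest run = 2 ✓; GC 8/20 = 40.0%, outside 42.9–64.8% ✗ — fails.
Primer 5 (19 nt, A=6 T=6 G=3 C=4): longest run = 3 ✓; GC 7/19 = 36.8%, outside 42.9–64.8% ✗ — fails.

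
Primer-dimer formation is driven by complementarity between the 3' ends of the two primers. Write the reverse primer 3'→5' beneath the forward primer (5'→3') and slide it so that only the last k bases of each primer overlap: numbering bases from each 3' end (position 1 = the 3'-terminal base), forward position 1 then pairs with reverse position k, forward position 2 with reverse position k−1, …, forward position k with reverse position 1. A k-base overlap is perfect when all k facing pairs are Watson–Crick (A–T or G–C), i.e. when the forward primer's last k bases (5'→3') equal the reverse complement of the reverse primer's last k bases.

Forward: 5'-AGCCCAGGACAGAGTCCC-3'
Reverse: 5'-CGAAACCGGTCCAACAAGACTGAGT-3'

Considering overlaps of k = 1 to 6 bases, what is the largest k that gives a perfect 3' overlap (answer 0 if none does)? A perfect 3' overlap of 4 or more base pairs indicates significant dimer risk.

Longest perfect overlap: 0 complementary base pairs; below the dimer-risk threshold (threshold 4).

Last 6 bases (5'→3') — forward …AGTCCC, reverse …CTGAGT.
Reverse complement of the reverse primer's last 6 bases: ACTCAG; its first k bases are the reverse complement of the reverse primer's last k bases, so a perfect k-base overlap needs the forward primer's last k bases to equal them.
Comparing (forward last k vs required): k=1: C vs A ✗; k=2: CC vs AC ✗; k=3: CCC vs ACT ✗; k=4: TCCC vs ACTC ✗; k=5: GTCCC vs ACTCA ✗; k=6: AGTCCC vs ACTCAG ✗.
No overlap length from 1 to 6 is perfect, so the longest perfect 3' overlap is 0.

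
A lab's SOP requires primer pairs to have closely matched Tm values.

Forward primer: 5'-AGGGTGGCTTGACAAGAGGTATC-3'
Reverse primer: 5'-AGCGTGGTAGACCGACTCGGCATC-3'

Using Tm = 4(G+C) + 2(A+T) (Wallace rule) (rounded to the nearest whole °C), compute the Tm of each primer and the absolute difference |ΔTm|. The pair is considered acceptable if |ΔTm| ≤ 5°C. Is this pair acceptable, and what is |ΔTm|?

|ΔTm| = 8°C; the pair is not acceptable.

Forward: A=6 T=5 G=9 C=3 → Tm = 2·11 + 4·12 = 70°C.
Reverse: A=5 T=4 G=8 C=7 → Tm = 2·9 + 4·15 = 78°C.
|ΔTm| = |70 − 78| = 8°C, > 5°C.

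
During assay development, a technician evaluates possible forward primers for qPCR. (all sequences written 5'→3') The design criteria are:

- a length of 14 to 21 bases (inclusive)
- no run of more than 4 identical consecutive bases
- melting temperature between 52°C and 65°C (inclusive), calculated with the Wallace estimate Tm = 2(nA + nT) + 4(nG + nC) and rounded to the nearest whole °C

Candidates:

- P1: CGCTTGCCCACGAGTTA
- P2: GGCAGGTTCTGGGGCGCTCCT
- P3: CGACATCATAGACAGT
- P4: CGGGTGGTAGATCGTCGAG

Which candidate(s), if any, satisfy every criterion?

P1 (17 nt, A=3 T=4 G=4 C=6): length 17 ✓; longest run = 3 ✓; Tm = 2·7 + 4·10 = 54°C ✓ — passes.
P2 (21 nt, A=1 T=5 G=9 C=6): length 21 ✓; longest run = 4 ✓; Tm = 2·6 + 4·15 = 72°C, outside 52–65°C ✗ — fails.
P3 (16 nt, A=6 T=3 G=3 C=4): length 16 ✓; longest run = 1 ✓; Tm = 2·9 + 4·7 = 46°C, outside 52–65°C ✗ — fails.
P4 (19 nt, A=3 T=4 G=9 C=3): length 19 ✓; longest run = 3 ✓; Tm = 2·7 + 4·12 = 62°C ✓ — passes.

P1 and P4.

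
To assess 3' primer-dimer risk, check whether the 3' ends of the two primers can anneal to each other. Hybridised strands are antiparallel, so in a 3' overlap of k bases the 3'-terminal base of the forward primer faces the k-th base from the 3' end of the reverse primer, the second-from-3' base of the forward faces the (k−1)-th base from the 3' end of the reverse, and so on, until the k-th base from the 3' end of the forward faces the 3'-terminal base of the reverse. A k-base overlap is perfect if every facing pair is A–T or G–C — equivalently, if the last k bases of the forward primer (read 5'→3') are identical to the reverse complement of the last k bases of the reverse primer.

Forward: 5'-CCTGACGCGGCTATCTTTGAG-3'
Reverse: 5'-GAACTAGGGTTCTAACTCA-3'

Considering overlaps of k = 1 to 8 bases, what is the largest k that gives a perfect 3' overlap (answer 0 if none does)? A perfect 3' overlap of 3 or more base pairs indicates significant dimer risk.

Longest perfect overlap: 4 complementary base pairs; significant dimer risk (threshold 3).

Last 8 bases (5'→3') — forward …TCTTTGAG, reverse …CTAACTCA.
Reverse complement of the reverse primer's last 8 bases: TGAGTTAG; its first k bases are the reverse complement of the reverse primer's last k bases, so a perfect k-base overlap needs the forward primer's last k bases to equal them.
Comparing (forward last k vs required): k=1: G vs T ✗; k=2: AG vs TG ✗; k=3: GAG vs TGA ✗; k=4: TGAG vs TGAG ✓; k=5: TTGAG vs TGAGT ✗; k=6: TTTGAG vs TGAGTT ✗; k=7: CTTTGAG vs TGAGTTA ✗; k=8: TCTTTGAG vs TGAGTTAG ✗.
Only k = 4 is perfect, so the longest perfect 3' overlap is 4.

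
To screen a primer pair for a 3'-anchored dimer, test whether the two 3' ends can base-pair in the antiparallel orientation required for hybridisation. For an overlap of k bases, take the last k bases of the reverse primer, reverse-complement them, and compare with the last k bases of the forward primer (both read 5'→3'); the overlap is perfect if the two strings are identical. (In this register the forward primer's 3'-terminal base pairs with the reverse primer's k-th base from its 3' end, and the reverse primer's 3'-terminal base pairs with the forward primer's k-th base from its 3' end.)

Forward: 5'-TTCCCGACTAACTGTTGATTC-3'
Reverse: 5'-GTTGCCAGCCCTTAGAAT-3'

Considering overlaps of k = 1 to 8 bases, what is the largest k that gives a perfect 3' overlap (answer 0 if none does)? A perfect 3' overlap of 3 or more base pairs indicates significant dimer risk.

Longest perfect overlap: 4 complementary base pairs; significant dimer risk (threshold 3).

Last 8 bases (5'→3') — forward …GTTGATTC, reverse …CTTAGAAT.
Reverse complement of the reverse primer's last 8 bases: ATTCTAAG; its first k bases are the reverse complement of the reverse primer's last k bases, so a perfect k-base overlap needs the forward primer's last k bases to equal them.
Comparing (forward last k vs required): k=1: C vs A ✗; k=2: TC vs AT ✗; k=3: TTC vs ATT ✗; k=4: ATTC vs ATTC ✓; k=5: GATTC vs ATTCT ✗; k=6: TGATTC vs ATTCTA ✗; k=7: TTGATTC vs ATTCTAA ✗; k=8: GTTGATTC vs ATTCTAAG ✗.
Only k = 4 is perfect, so the longest perfect 3' overlap is 4.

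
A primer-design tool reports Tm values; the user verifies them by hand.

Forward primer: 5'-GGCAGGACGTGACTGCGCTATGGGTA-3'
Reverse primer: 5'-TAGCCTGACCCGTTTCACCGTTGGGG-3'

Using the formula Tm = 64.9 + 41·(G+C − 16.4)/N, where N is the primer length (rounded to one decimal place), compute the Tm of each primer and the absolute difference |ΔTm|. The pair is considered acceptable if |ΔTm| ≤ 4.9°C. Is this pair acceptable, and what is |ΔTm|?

Forward: G+C = 16, N = 26 → Tm = 64.9 + 41·(16 − 16.4)/26 = 64.3°C.
Reverse: G+C = 16, N = 26 → Tm = 64.9 + 41·(16 − 16.4)/26 = 64.3°C.
|ΔTm| = |64.3 − 64.3| = 0.0°C, ≤ 4.9°C.

|ΔTm| = 0.0°C; the pair is acceptable.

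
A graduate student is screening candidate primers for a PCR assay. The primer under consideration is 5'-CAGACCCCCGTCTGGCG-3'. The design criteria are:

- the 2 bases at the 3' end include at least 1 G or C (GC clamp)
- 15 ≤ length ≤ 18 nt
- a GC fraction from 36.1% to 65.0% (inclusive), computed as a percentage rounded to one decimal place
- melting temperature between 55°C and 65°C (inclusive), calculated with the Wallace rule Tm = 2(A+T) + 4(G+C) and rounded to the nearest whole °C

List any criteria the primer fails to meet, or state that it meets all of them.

Base counts: A=2, T=2, G=5, C=8 (length 17).
GC clamp: 3' end CG has 2 G/C ✓
length: length 17 ✓
GC content: GC 13/17 = 76.5%, outside 36.1–65.0% ✗
Tm: Tm = 2·4 + 4·13 = 60°C ✓

Fails: GC content.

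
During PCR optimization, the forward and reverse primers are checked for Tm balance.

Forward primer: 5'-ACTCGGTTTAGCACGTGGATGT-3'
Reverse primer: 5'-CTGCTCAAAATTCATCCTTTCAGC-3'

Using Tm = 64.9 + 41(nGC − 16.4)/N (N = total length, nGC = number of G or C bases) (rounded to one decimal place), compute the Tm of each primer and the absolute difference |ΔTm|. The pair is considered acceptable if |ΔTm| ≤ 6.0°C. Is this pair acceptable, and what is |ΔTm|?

Forward: G+C = 11, N = 22 → Tm = 64.9 + 41·(11 − 16.4)/22 = 54.8°C.
Reverse: G+C = 10, N = 24 → Tm = 64.9 + 41·(10 − 16.4)/24 = 54.0°C.
|ΔTm| = |54.8 − 54.0| = 0.8°C, ≤ 6.0°C.

|ΔTm| = 0.8°C; the pair is acceptable.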